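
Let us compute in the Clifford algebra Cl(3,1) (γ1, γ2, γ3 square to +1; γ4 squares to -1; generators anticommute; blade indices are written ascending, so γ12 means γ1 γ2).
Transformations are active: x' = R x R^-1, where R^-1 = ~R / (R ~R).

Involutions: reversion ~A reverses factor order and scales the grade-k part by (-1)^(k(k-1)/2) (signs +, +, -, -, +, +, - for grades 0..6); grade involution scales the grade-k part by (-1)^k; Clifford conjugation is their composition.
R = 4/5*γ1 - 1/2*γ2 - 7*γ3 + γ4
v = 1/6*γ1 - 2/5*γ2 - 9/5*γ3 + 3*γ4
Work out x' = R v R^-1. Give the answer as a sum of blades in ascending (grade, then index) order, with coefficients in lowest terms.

~R = 4/5*γ1 - 1/2*γ2 - 7*γ3 + γ4, and R ~R = 4889/100, so R^-1 = ~R / (4889/100).
R v = 149/15 - 71/300*γ12 - 41/150*γ13 + 67/30*γ14 - 19/10*γ23 - 11/10*γ24 - 96/5*γ34
Answer: 1549/9778*γ1 + 14434/73335*γ2 - 76597/73335*γ3 - 38041/14667*γ4


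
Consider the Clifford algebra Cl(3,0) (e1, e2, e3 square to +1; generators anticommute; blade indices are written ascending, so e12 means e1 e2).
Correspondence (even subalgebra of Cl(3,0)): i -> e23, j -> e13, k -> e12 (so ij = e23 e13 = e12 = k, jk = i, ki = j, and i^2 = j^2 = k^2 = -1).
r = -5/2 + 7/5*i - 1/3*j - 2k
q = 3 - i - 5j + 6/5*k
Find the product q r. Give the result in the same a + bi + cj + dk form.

In blades: q = 3 + 6/5*e12 - 5*e13 - e23, r = -5/2 - 2*e12 - 1/3*e13 + 7/5*e23.
Distribute q over r term by term (generator squares from the signature, products reordered to ascending indices): (3)*r = -15/2 - 6*e12 - e13 + 21/5*e23; (6/5*e12)*r = 12/5 - 3*e12 + 42/25*e13 + 2/5*e23; (-5*e13)*r = -5/3 + 7*e12 + 25/2*e13 + 10*e23; (-e23)*r = 7/5 + 1/3*e12 - 2*e13 + 5/2*e23.
Sum: -161/30 - 5/3*e12 + 559/50*e13 + 171/10*e23; translating back through the correspondence:
Answer: -161/30 + 171/10*i + 559/50*j - 5/3*k


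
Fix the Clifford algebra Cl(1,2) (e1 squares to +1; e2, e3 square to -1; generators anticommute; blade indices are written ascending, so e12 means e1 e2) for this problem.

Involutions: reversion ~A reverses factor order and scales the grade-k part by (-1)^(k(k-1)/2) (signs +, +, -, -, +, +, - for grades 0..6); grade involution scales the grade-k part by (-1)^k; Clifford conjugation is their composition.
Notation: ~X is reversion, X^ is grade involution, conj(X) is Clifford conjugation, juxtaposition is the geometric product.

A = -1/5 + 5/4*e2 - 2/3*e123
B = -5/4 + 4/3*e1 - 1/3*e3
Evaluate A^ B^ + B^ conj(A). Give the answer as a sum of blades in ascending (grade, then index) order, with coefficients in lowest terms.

first term: 1/4 + 4/15*e1 + 25/16*e2 - 1/15*e3 - 17/9*e12 - 47/36*e23 - 5/6*e123
second term: 1/4 + 4/15*e1 + 25/16*e2 - 1/15*e3 + 17/9*e12 + 47/36*e23 + 5/6*e123
Answer: 1/2 + 8/15*e1 + 25/8*e2 - 2/15*e3


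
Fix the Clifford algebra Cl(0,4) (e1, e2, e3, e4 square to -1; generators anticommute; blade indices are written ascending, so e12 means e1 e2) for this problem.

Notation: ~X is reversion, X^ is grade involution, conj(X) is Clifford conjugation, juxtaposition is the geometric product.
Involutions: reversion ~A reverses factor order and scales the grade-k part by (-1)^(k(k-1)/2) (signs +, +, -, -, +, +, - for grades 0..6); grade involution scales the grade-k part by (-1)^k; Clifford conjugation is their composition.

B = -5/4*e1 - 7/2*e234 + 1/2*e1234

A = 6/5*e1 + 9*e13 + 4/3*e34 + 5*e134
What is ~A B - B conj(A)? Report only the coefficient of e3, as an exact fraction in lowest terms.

first term: 3/2 - 43/6*e2 + 45/4*e3 - 101/6*e12 - 9/2*e24 - 25/4*e34 + 63/2*e124 + 5/3*e134 - 3/5*e234 - 21/5*e1234
second term: -3/2 - 43/6*e2 - 45/4*e3 - 101/6*e12 - 9/2*e24 + 25/4*e34 - 63/2*e124 + 5/3*e134 - 3/5*e234 - 21/5*e1234
Answer: 45/2


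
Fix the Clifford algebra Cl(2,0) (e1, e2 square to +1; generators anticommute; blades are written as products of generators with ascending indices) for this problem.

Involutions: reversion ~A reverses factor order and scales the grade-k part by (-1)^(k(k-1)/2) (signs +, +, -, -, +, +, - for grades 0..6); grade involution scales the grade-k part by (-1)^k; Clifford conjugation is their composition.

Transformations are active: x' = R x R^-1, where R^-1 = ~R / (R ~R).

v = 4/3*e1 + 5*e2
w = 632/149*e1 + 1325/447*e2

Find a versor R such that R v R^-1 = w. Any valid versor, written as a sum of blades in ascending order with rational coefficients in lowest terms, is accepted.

The midline construction: v and w both square to 241/9, so reflecting in their sum 2492/447*e1 + 3560/447*e2 exchanges them.
Answer: 2492/447*e1 + 3560/447*e2


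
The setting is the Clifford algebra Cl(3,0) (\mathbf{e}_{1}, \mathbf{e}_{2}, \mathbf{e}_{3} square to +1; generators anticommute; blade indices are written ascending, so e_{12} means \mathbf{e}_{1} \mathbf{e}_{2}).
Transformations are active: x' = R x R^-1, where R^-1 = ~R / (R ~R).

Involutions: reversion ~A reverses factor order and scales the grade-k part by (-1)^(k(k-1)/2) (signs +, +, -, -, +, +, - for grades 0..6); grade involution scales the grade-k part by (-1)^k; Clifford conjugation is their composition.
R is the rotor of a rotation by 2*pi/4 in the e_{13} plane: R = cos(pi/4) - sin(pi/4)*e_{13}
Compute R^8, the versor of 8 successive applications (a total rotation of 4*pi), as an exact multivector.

Rotor phase runs at HALF the rotation angle; powers of one rotor simply add phase, so after 8 steps in e_{13} the phase is 8*pi/4 = 2 \pi and R^8 = cos(2 \pi) - sin(2 \pi)*e_{13}.
cos(2 \pi) = 1 and sin(2 \pi) = 0, so R^8 = 1. The total rotation 4*pi is 2 full turns, so every vector returns to itself, yet the rotor is +1, back on the identity sheet (an even number of 2*pi turns).
Answer: 1


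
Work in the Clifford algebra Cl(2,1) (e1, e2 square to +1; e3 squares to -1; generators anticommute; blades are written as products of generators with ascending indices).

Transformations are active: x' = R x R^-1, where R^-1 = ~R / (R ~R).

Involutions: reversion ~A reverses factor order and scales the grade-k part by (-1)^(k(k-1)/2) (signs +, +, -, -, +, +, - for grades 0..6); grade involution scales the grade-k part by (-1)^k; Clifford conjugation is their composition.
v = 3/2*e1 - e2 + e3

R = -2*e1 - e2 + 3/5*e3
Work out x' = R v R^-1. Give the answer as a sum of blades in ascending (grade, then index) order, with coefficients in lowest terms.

~R = -2*e1 - e2 + 3/5*e3, and R ~R = 116/25, so R^-1 = ~R / (116/25).
R v = -13/5 + 7/2*e1 e2 - 29/10*e1 e3 - 2/5*e2 e3
Answer: 43/58*e1 + 123/58*e2 - 97/58*e3


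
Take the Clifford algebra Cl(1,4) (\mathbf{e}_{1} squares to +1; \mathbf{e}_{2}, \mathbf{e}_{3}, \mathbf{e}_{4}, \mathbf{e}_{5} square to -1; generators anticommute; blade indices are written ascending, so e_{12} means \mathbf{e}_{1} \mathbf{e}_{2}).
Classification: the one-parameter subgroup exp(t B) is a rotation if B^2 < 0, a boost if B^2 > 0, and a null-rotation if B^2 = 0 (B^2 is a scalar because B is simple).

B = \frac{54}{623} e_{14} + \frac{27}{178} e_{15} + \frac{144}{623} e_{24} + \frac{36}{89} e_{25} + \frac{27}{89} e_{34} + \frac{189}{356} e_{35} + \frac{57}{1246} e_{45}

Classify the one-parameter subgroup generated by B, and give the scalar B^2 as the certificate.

B^2 term by term: the squares give (\frac{54}{623})^2*(e_{14})^2 + (\frac{27}{178})^2*(e_{15})^2 + (\frac{144}{623})^2*(e_{24})^2 + (\frac{36}{89})^2*(e_{25})^2 + (\frac{27}{89})^2*(e_{34})^2 + (\frac{189}{356})^2*(e_{35})^2 + (\frac{57}{1246})^2*(e_{45})^2 = \frac{2916}{388129}*(+1) + \frac{729}{31684}*(+1) + \frac{20736}{388129}*(-1) + \frac{1296}{7921}*(-1) + \frac{729}{7921}*(-1) + \frac{35721}{126736}*(-1) + \frac{3249}{1552516}*(-1) = -\frac{9}{16} (each basis 2-blade squares to minus the product of its generators' squares); cross terms between blades sharing an index anticommute and cancel; the commuting (index-disjoint) pairs give grade-4 terms 2*c*c'*(blade product), which cancel blade by blade — e_{1245}: -\frac{3888}{55447} + \frac{3888}{55447} = 0; e_{1345}: -\frac{729}{7921} + \frac{729}{7921} = 0; e_{2345}: -\frac{1944}{7921} + \frac{1944}{7921} = 0 — confirming B is simple. So B^2 = -\frac{9}{16}.
Answer: rotation, certificate B^2 = -\frac{9}{16}. The class reads off the invariant scalar -\frac{9}{16} directly.


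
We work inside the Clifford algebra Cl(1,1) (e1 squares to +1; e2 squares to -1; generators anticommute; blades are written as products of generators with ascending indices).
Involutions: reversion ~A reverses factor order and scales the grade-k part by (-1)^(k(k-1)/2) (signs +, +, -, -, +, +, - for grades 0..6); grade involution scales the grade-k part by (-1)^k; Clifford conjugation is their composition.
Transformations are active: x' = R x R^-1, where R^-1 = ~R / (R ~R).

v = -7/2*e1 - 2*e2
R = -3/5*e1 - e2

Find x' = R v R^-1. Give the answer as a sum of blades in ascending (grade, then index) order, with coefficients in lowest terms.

~R = -3/5*e1 - e2, and R ~R = -16/25, so R^-1 = ~R / (-16/25).
R v = 1/10 - 23/10*e1 e2
Answer: 59/16*e1 + 37/16*e2


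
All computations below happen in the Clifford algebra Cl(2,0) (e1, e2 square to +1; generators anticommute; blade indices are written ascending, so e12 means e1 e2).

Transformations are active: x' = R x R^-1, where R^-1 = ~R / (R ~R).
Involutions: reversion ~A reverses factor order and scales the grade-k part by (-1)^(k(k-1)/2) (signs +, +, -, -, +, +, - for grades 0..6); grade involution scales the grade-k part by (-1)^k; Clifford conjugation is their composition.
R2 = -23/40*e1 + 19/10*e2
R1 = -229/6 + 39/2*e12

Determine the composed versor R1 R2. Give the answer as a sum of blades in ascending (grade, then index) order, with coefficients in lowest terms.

Distribute over the terms of R1 (each basis-blade product reordered to ascending indices, repeated generators contracted through their squares):
(-229/6) R2 = 5267/240*e1 - 4351/60*e2
(39/2*e12) R2 = 741/20*e1 + 897/80*e2
Summing the partial products and collecting blades:
Answer: 14159/240*e1 - 14713/240*e2


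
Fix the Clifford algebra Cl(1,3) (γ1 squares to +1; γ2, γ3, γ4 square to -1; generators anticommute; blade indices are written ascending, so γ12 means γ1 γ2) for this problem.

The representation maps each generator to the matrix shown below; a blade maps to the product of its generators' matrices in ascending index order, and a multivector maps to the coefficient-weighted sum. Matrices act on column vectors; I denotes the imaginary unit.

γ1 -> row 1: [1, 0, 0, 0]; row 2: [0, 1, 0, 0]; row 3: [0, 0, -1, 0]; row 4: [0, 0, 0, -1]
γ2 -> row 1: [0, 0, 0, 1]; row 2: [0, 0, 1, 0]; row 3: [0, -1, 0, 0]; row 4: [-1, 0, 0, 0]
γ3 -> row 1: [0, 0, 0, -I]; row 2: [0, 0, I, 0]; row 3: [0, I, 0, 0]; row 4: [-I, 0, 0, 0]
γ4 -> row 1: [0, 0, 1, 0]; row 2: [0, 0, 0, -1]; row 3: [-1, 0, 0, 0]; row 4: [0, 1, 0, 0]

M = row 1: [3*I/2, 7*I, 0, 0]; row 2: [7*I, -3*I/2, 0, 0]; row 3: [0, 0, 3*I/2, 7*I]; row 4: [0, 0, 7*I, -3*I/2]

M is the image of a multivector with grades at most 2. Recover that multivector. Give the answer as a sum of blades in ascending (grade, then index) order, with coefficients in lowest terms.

Method: the blade images are trace-orthogonal — tr(rho(e_A) rho(e_B)^-1) = 4 if A = B and 0 otherwise — and rho(e_A)^-1 = (e_A)^2 * rho(e_A) with (e_A)^2 = +1 or -1, so the coefficient of e_A in the preimage is (e_A)^2 * tr(M rho(e_A))/4.
Nonzero projections over blades of grade <= 2: γ23: (γ23)^2 = -1, tr(M rho(γ23)) = 6, coefficient -3/2; γ34: (γ34)^2 = -1, tr(M rho(γ34)) = 28, coefficient -7. Every other blade of grade <= 2 projects to 0.
Answer: -3/2*γ23 - 7*γ34


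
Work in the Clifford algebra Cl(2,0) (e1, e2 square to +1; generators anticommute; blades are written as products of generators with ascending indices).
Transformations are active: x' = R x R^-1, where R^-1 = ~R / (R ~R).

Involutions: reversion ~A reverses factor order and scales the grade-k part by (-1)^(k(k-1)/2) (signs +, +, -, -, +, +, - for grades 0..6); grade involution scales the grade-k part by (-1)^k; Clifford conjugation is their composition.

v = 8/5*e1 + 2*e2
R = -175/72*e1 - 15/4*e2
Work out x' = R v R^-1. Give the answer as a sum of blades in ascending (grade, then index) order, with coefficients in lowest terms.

~R = -175/72*e1 - 15/4*e2, and R ~R = 103525/5184, so R^-1 = ~R / (103525/5184).
R v = -205/18 + 41/36*e1 e2
Answer: 592/505*e1 + 230/101*e2


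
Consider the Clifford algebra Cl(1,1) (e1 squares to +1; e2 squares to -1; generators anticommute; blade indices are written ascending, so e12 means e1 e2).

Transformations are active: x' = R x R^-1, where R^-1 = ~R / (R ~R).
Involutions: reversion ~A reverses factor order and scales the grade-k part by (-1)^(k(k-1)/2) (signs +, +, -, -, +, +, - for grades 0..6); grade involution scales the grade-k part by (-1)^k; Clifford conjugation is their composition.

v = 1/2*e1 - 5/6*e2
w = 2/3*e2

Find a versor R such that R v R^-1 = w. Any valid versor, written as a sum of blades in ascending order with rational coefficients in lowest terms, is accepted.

Reasoning: v^2 = w^2 = -4/9 since conjugation preserves the quadratic form; R = v + w = 1/2*e1 - 1/6*e2 is then valid when invertible, keeping its own part and reversing (v - w)/2.
Answer: 1/2*e1 - 1/6*e2


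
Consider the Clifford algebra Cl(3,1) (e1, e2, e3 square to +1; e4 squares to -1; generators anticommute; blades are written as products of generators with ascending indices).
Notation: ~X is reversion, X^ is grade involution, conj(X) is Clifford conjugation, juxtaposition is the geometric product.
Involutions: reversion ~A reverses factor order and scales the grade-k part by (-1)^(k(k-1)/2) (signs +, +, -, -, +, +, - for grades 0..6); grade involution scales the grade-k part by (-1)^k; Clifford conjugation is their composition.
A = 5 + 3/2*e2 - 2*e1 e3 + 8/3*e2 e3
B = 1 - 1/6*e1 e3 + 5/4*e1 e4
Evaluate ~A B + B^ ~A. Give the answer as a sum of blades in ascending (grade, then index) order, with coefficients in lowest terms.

first term: 16/3 + 3/2*e2 + 4/9*e1 e2 + 7/6*e1 e3 + 25/4*e1 e4 - 8/3*e2 e3 - 5/2*e3 e4 + 1/4*e1 e2 e3 - 15/8*e1 e2 e4 - 10/3*e1 e2 e3 e4
second term: 16/3 + 3/2*e2 - 4/9*e1 e2 + 7/6*e1 e3 + 25/4*e1 e4 - 8/3*e2 e3 + 5/2*e3 e4 + 1/4*e1 e2 e3 - 15/8*e1 e2 e4 - 10/3*e1 e2 e3 e4
Answer: 32/3 + 3*e2 + 7/3*e1 e3 + 25/2*e1 e4 - 16/3*e2 e3 + 1/2*e1 e2 e3 - 15/4*e1 e2 e4 - 20/3*e1 e2 e3 e4


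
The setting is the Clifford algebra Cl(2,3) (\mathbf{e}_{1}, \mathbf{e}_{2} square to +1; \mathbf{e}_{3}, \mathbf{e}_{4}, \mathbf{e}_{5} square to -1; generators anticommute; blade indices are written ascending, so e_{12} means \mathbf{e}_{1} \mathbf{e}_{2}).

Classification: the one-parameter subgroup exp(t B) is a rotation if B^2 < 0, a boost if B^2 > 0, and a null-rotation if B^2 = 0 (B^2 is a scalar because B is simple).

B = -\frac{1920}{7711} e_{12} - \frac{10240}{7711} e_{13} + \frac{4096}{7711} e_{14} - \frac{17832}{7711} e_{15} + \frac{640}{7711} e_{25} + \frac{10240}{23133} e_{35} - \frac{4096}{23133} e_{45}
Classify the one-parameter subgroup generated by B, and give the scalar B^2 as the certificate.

B^2 term by term: the squares give (-\frac{1920}{7711})^2*(e_{12})^2 + (-\frac{10240}{7711})^2*(e_{13})^2 + (\frac{4096}{7711})^2*(e_{14})^2 + (-\frac{17832}{7711})^2*(e_{15})^2 + (\frac{640}{7711})^2*(e_{25})^2 + (\frac{10240}{23133})^2*(e_{35})^2 + (-\frac{4096}{23133})^2*(e_{45})^2 = \frac{3686400}{59459521}*(-1) + \frac{104857600}{59459521}*(+1) + \frac{16777216}{59459521}*(+1) + \frac{317980224}{59459521}*(+1) + \frac{409600}{59459521}*(+1) + \frac{104857600}{535135689}*(-1) + \frac{16777216}{535135689}*(-1) = \frac{64}{9} (each basis 2-blade squares to minus the product of its generators' squares); cross terms between blades sharing an index anticommute and cancel; the commuting (index-disjoint) pairs give grade-4 terms 2*c*c'*(blade product), which cancel blade by blade — e_{1235}: -\frac{13107200}{59459521} + \frac{13107200}{59459521} = 0; e_{1245}: \frac{5242880}{59459521} - \frac{5242880}{59459521} = 0; e_{1345}: \frac{83886080}{178378563} - \frac{83886080}{178378563} = 0 — confirming B is simple. So B^2 = \frac{64}{9}.
Answer: boost, certificate B^2 = \frac{64}{9}. One invariant decides it: the square \frac{64}{9} survives every conjugation, and its sign is exactly the classification.


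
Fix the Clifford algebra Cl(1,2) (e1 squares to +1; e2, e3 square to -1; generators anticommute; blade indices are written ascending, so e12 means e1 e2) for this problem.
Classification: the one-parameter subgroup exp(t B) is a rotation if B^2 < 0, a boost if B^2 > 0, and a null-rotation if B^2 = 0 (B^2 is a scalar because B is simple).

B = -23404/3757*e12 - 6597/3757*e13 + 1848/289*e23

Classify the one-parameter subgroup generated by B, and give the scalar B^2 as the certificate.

B^2 term by term: the squares give (-23404/3757)^2*(e12)^2 + (-6597/3757)^2*(e13)^2 + (1848/289)^2*(e23)^2 = 547747216/14115049*(+1) + 43520409/14115049*(+1) + 3415104/83521*(-1) = 1 (each basis 2-blade squares to minus the product of its generators' squares); cross terms between blades sharing an index anticommute and cancel. So B^2 = 1.
Answer: boost, certificate B^2 = 1. No conjugation can change B^2 = 1; the sign gives the class.


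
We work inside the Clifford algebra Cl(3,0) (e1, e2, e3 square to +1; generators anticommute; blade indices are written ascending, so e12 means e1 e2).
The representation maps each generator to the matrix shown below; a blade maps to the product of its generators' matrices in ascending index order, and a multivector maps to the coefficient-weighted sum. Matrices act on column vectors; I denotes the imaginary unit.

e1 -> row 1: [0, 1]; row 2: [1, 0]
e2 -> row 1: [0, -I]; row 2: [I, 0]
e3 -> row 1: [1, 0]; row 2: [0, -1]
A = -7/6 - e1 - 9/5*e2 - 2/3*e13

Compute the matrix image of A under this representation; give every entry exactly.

Bivector images (products of the table entries): rho(e13) = rho(e1)rho(e3) = row 1: [0, -1]; row 2: [1, 0].
M = (-7/6)*1 + (-1)*rho(e1) + (-9/5)*rho(e2) + (-2/3)*rho(e13), summed entrywise (1 is the identity matrix):
Answer: row 1: [-7/6, -1/3 + 9*I/5]; row 2: [-5/3 - 9*I/5, -7/6]


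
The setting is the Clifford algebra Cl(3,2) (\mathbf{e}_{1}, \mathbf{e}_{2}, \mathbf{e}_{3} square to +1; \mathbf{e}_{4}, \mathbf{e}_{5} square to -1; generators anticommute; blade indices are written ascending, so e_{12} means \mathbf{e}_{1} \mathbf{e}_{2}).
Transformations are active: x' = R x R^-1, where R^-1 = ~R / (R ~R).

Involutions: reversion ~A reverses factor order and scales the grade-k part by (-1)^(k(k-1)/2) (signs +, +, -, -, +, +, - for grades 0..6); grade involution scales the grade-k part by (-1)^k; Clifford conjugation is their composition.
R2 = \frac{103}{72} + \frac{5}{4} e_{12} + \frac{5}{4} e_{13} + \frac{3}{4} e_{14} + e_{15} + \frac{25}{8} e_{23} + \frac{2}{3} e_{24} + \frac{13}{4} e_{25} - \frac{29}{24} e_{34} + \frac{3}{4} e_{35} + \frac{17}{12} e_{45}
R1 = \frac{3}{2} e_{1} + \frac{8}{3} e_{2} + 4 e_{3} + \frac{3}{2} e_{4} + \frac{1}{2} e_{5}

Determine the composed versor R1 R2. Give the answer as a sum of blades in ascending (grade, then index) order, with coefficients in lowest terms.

Distribute over the terms of R1 (each basis-blade product reordered to ascending indices, repeated generators contracted through their squares):
(\frac{3}{2} e_{1}) R2 = \frac{103}{48} e_{1} + \frac{15}{8} e_{2} + \frac{15}{8} e_{3} + \frac{9}{8} e_{4} + \frac{3}{2} e_{5} + \frac{75}{16} e_{123} + e_{124} + \frac{39}{8} e_{125} - \frac{29}{16} e_{134} + \frac{9}{8} e_{135} + \frac{17}{8} e_{145}
(\frac{8}{3} e_{2}) R2 = -\frac{10}{3} e_{1} + \frac{103}{27} e_{2} + \frac{25}{3} e_{3} + \frac{16}{9} e_{4} + \frac{26}{3} e_{5} - \frac{10}{3} e_{123} - 2 e_{124} - \frac{8}{3} e_{125} - \frac{29}{9} e_{234} + 2 e_{235} + \frac{34}{9} e_{245}
(4 e_{3}) R2 = -5 e_{1} - \frac{25}{2} e_{2} + \frac{103}{18} e_{3} - \frac{29}{6} e_{4} + 3 e_{5} + 5 e_{123} - 3 e_{134} - 4 e_{135} - \frac{8}{3} e_{234} - 13 e_{235} + \frac{17}{3} e_{345}
(\frac{3}{2} e_{4}) R2 = \frac{9}{8} e_{1} + e_{2} - \frac{29}{16} e_{3} + \frac{103}{48} e_{4} - \frac{17}{8} e_{5} + \frac{15}{8} e_{124} + \frac{15}{8} e_{134} - \frac{3}{2} e_{145} + \frac{75}{16} e_{234} - \frac{39}{8} e_{245} - \frac{9}{8} e_{345}
(\frac{1}{2} e_{5}) R2 = \frac{1}{2} e_{1} + \frac{13}{8} e_{2} + \frac{3}{8} e_{3} + \frac{17}{24} e_{4} + \frac{103}{144} e_{5} + \frac{5}{8} e_{125} + \frac{5}{8} e_{135} + \frac{3}{8} e_{145} + \frac{25}{16} e_{235} + \frac{1}{3} e_{245} - \frac{29}{48} e_{345}
Summing the partial products and collecting blades:
Answer: -\frac{73}{16} e_{1} - \frac{113}{27} e_{2} + \frac{2087}{144} e_{3} + \frac{133}{144} e_{4} + \frac{1693}{144} e_{5} + \frac{305}{48} e_{123} + \frac{7}{8} e_{124} + \frac{17}{6} e_{125} - \frac{47}{16} e_{134} - \frac{9}{4} e_{135} + e_{145} - \frac{173}{144} e_{234} - \frac{151}{16} e_{235} - \frac{55}{72} e_{245} + \frac{63}{16} e_{345}


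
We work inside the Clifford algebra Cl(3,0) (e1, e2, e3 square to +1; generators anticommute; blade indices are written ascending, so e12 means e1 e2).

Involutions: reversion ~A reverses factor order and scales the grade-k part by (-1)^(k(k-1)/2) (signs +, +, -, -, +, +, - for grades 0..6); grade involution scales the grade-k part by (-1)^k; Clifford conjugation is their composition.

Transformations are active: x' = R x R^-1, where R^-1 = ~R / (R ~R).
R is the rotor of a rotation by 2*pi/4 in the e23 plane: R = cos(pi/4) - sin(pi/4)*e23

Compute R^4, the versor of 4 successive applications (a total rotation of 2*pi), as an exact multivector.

The rotor phase is half the rotation angle and phases add under composition, so 4 steps in the e23 plane accumulate phase 4*(pi/4) = pi: R^4 = cos(pi) - sin(pi)*e23.
cos(pi) = -1 and sin(pi) = 0, so R^4 = -1. The total rotation 2*pi is 1 full turn, so every vector returns to itself, yet the rotor is -1, on the OTHER sheet of the double cover (an odd number of 2*pi turns).
Answer: -1


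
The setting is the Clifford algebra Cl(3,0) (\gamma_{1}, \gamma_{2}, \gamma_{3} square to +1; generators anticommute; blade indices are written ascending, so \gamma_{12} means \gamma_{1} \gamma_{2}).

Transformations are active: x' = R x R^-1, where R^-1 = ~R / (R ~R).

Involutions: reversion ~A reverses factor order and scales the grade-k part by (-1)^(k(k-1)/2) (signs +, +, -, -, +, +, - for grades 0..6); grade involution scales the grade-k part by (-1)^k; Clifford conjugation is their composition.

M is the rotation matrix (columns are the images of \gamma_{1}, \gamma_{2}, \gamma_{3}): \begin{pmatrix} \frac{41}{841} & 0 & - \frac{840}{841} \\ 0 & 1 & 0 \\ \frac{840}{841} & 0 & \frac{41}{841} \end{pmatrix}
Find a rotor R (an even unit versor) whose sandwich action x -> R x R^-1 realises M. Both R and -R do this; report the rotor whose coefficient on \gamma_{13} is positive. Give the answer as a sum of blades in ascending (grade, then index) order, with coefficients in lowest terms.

Method: write R = a + b12*\gamma_{12} + b13*\gamma_{13} + b23*\gamma_{23} with a^2 + b12^2 + b13^2 + b23^2 = 1 (so R^-1 = ~R). Expanding the columns R e_j ~R gives tr M = 4a^2 - 1 and, from the antisymmetric part, M21 - M12 = -4a*b12, M13 - M31 = 4a*b13, M32 - M23 = -4a*b23.
Here tr M = \frac{923}{841}, so a^2 = (1 + tr M)/4 = \frac{441}{841} and a = ±\frac{21}{29}. Taking a = \frac{21}{29}: M21 - M12 = 0, M13 - M31 = -\frac{1680}{841}, M32 - M23 = 0, giving b12 = 0, b13 = -\frac{20}{29}, b23 = 0, i.e. R = \frac{21}{29} - \frac{20}{29} \gamma_{13}.
Its \gamma_{13} coefficient is negative, so report the other preimage -R.
Answer: -\frac{21}{29} + \frac{20}{29} \gamma_{13}. Recall the cover is two-to-one: with M of trace \frac{923}{841}, both preimages act alike, and the stated \gamma_{13} sign chooses the sheet.


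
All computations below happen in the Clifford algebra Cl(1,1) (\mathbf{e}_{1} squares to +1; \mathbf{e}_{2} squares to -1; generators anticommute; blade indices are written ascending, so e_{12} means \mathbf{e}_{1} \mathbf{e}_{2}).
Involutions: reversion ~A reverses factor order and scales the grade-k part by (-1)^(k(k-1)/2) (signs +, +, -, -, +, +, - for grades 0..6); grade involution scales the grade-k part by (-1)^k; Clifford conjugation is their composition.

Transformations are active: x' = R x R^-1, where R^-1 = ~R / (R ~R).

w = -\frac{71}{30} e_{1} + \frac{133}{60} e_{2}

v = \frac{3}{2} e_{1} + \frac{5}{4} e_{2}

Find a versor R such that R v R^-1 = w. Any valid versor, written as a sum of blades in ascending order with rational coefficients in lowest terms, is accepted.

Reasoning: v^2 = w^2 = \frac{11}{16} since conjugation preserves the quadratic form; R = v + w = -\frac{13}{15} e_{1} + \frac{52}{15} e_{2} is then valid when invertible, keeping its own part and reversing (v - w)/2.
Answer: -\frac{13}{15} e_{1} + \frac{52}{15} e_{2}


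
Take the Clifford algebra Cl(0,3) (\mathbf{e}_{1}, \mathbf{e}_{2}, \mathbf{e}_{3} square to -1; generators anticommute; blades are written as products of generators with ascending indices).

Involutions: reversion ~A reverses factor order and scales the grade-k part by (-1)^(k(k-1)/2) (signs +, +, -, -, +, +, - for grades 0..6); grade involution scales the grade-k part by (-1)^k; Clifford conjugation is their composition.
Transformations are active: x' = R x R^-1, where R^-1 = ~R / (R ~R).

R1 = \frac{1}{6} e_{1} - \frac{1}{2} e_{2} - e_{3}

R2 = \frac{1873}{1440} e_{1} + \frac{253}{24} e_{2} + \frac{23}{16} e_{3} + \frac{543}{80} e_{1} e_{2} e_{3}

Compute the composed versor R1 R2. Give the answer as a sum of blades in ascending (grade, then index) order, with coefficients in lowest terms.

Distribute over the terms of R1 (each basis-blade product reordered to ascending indices, repeated generators contracted through their squares):
(\frac{1}{6} e_{1}) R2 = -\frac{1873}{8640} + \frac{253}{144} e_{1} e_{2} + \frac{23}{96} e_{1} e_{3} - \frac{181}{160} e_{2} e_{3}
(-\frac{1}{2} e_{2}) R2 = \frac{253}{48} + \frac{1873}{2880} e_{1} e_{2} - \frac{543}{160} e_{1} e_{3} - \frac{23}{32} e_{2} e_{3}
(-e_{3}) R2 = \frac{23}{16} + \frac{543}{80} e_{1} e_{2} + \frac{1873}{1440} e_{1} e_{3} + \frac{253}{24} e_{2} e_{3}
Summing the partial products and collecting blades:
Answer: \frac{56087}{8640} + \frac{8827}{960} e_{1} e_{2} - \frac{2669}{1440} e_{1} e_{3} + \frac{1043}{120} e_{2} e_{3}


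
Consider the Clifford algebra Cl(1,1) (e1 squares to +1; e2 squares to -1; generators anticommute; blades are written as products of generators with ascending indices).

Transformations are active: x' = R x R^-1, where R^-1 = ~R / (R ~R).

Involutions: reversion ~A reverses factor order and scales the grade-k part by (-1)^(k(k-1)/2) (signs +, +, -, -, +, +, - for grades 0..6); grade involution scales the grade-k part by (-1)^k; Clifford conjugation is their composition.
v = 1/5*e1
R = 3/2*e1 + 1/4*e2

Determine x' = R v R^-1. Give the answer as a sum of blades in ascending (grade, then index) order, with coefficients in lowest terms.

~R = 3/2*e1 + 1/4*e2, and R ~R = 35/16, so R^-1 = ~R / (35/16).
R v = 3/10 - 1/20*e1 e2
Answer: 37/175*e1 + 12/175*e2


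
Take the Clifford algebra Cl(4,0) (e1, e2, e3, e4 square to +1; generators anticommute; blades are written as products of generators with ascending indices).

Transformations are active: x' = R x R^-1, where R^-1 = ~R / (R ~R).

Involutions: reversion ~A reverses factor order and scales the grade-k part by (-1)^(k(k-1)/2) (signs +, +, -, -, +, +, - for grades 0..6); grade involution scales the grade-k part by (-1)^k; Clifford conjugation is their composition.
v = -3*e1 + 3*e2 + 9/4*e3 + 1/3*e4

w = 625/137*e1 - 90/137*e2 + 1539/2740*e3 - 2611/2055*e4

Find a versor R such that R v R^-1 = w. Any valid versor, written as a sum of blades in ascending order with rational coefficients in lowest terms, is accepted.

Equal squares first: v^2 = w^2 = 3337/144. Then v + w = 214/137*e1 + 321/137*e2 + 1926/685*e3 - 642/685*e4 is a versor taking v to w, provided it is invertible.
Answer: 214/137*e1 + 321/137*e2 + 1926/685*e3 - 642/685*e4


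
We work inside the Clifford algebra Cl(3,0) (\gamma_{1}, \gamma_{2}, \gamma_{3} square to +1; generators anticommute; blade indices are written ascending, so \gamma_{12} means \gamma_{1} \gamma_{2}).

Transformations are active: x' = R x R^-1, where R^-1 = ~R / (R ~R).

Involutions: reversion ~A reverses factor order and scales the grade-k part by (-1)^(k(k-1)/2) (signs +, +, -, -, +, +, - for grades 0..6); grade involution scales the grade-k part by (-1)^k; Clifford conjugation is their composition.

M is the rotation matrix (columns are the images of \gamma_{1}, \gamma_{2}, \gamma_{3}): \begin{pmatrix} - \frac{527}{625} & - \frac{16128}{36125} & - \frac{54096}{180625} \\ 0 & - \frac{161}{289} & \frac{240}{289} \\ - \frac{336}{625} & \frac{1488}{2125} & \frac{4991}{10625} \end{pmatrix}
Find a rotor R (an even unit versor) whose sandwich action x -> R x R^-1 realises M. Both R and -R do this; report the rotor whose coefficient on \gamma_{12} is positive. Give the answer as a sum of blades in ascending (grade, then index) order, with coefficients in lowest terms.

Method: write R = a + b12*\gamma_{12} + b13*\gamma_{13} + b23*\gamma_{23} with a^2 + b12^2 + b13^2 + b23^2 = 1 (so R^-1 = ~R). Expanding the columns R e_j ~R gives tr M = 4a^2 - 1 and, from the antisymmetric part, M21 - M12 = -4a*b12, M13 - M31 = 4a*b13, M32 - M23 = -4a*b23.
Here tr M = -\frac{168081}{180625}, so a^2 = (1 + tr M)/4 = \frac{3136}{180625} and a = ±\frac{56}{425}. Taking a = \frac{56}{425}: M21 - M12 = \frac{16128}{36125}, M13 - M31 = \frac{43008}{180625}, M32 - M23 = -\frac{4704}{36125}, giving b12 = -\frac{72}{85}, b13 = \frac{192}{425}, b23 = \frac{21}{85}, i.e. R = \frac{56}{425} - \frac{72}{85} \gamma_{12} + \frac{192}{425} \gamma_{13} + \frac{21}{85} \gamma_{23}.
Its \gamma_{12} coefficient is negative, so report the other preimage -R.
Answer: -\frac{56}{425} + \frac{72}{85} \gamma_{12} - \frac{192}{425} \gamma_{13} - \frac{21}{85} \gamma_{23}. Key observation: the double cover Spin(3) -> SO(3) sends R and -R to the same matrix (trace -\frac{168081}{180625} here), so the stated sign of the \gamma_{12} coefficient is what selects one sheet.


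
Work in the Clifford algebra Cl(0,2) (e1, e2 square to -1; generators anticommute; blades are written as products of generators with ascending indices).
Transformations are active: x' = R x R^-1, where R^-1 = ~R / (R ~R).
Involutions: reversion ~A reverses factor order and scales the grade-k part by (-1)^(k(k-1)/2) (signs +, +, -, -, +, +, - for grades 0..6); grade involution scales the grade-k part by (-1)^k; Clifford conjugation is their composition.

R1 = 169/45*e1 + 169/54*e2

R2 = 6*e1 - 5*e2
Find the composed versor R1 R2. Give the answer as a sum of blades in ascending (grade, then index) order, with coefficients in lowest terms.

Distribute over the terms of R1 (each basis-blade product reordered to ascending indices, repeated generators contracted through their squares):
(169/45*e1) R2 = -338/15 - 169/9*e1 e2
(169/54*e2) R2 = 845/54 - 169/9*e1 e2
Summing the partial products and collecting blades:
Answer: -1859/270 - 338/9*e1 e2


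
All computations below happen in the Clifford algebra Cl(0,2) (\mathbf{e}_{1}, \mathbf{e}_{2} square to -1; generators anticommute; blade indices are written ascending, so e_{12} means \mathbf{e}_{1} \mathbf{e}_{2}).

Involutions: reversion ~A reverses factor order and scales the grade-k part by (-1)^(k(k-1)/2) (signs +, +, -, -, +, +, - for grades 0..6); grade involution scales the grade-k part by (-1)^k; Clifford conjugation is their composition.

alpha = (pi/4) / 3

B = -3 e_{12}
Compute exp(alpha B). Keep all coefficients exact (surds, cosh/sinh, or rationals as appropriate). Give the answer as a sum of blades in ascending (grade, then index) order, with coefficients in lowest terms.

B^2 = (-3)^2*(e_{12})^2 = 9*(-1) = -9 (a basis 2-blade squares to minus the product of its generators' squares).
B^2 = -9 — the negative square puts this in the circular regime; l = 3, alpha*l = \frac{\pi}{4}, so exp(alpha B) = cos(\frac{\pi}{4}) + (sin(\frac{\pi}{4})/3)*B = \frac{\sqrt{2}}{2} + (\frac{\sqrt{2}}{6})*B.
Answer: \frac{\sqrt{2}}{2} - \frac{\sqrt{2}}{2} e_{12}


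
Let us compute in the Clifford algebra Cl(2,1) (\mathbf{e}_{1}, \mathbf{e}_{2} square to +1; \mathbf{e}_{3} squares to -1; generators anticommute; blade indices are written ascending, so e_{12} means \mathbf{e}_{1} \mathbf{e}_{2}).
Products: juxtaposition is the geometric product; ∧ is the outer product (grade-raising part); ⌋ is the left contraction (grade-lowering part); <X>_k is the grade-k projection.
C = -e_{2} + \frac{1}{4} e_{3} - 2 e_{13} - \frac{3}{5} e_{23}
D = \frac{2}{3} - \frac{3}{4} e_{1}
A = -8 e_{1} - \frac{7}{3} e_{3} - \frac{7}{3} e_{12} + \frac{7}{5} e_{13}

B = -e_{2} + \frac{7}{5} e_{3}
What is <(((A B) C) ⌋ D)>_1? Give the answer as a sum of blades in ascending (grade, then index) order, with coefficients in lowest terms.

step 1: \frac{49}{15} + \frac{28}{75} e_{1} + 8 e_{12} - \frac{56}{5} e_{13} - \frac{7}{3} e_{23} - \frac{28}{15} e_{123}
step 2: \frac{119}{5} - \frac{102}{25} e_{1} - \frac{77}{12} e_{2} - \frac{679}{300} e_{3} + \frac{161}{75} e_{12} - \frac{983}{75} e_{13} + \frac{351}{25} e_{23} - \frac{1178}{125} e_{123}
step 3: \frac{2839}{150} - \frac{357}{20} e_{1}
step 4: -\frac{357}{20} e_{1}
Answer: -\frac{357}{20} e_{1}


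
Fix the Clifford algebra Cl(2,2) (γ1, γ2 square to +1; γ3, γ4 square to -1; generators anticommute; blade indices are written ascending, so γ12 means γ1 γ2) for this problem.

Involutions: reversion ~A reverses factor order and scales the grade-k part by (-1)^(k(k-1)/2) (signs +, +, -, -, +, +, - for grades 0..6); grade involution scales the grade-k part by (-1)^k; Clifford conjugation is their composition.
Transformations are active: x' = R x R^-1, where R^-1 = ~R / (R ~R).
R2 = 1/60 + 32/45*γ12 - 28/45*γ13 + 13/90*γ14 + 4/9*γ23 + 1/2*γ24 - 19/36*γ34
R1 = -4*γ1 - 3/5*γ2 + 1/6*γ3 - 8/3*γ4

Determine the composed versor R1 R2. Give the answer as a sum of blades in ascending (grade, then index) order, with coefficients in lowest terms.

Distribute over the terms of R1 (each basis-blade product reordered to ascending indices, repeated generators contracted through their squares):
(-4*γ1) R2 = -1/15*γ1 - 128/45*γ2 + 112/45*γ3 - 26/45*γ4 - 16/9*γ123 - 2*γ124 + 19/9*γ134
(-3/5*γ2) R2 = 32/75*γ1 - 1/100*γ2 - 4/15*γ3 - 3/10*γ4 - 28/75*γ123 + 13/150*γ124 + 19/60*γ234
(1/6*γ3) R2 = -14/135*γ1 + 2/27*γ2 + 1/360*γ3 + 19/216*γ4 + 16/135*γ123 - 13/540*γ134 - 1/12*γ234
(-8/3*γ4) R2 = -52/135*γ1 - 4/3*γ2 + 38/27*γ3 - 2/45*γ4 - 256/135*γ124 + 224/135*γ134 - 32/27*γ234
Summing the partial products and collecting blades:
Answer: -29/225*γ1 - 11107/2700*γ2 + 3923/1080*γ3 - 901/1080*γ4 - 1372/675*γ123 - 5143/1350*γ124 + 2023/540*γ134 - 257/270*γ234


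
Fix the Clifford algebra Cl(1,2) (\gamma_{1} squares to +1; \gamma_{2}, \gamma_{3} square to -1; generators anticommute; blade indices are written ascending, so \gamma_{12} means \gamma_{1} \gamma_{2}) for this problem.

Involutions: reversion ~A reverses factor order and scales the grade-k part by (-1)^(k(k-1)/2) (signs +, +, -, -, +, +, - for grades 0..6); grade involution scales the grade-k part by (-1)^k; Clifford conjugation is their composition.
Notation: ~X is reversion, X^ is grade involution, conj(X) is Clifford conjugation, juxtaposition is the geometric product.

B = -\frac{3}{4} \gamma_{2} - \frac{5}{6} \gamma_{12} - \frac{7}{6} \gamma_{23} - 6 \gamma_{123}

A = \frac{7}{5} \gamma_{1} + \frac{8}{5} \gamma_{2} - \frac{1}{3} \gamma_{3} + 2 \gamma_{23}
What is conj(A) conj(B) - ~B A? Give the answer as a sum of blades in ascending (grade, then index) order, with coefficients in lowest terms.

first term: \frac{53}{15} - \frac{40}{3} \gamma_{1} - \frac{7}{9} \gamma_{2} + \frac{11}{30} \gamma_{3} + \frac{19}{20} \gamma_{12} + \frac{119}{15} \gamma_{13} + \frac{163}{20} \gamma_{23} - \frac{61}{45} \gamma_{123}
second term: -\frac{17}{15} - \frac{40}{3} \gamma_{1} - \frac{7}{9} \gamma_{2} + \frac{101}{30} \gamma_{3} + \frac{61}{20} \gamma_{12} + \frac{119}{15} \gamma_{13} + \frac{173}{20} \gamma_{23} + \frac{61}{45} \gamma_{123}
Answer: \frac{14}{3} - 3 \gamma_{3} - \frac{21}{10} \gamma_{12} - \frac{1}{2} \gamma_{23} - \frac{122}{45} \gamma_{123}


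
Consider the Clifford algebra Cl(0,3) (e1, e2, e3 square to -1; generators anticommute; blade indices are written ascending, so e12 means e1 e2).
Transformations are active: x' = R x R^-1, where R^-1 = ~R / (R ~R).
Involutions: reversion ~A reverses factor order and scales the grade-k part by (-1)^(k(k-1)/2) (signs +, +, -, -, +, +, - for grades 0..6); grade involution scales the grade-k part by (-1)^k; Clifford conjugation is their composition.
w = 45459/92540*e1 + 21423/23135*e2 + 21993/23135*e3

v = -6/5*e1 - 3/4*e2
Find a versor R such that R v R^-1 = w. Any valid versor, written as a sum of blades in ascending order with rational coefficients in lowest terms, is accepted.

R = v + w = -65589/92540*e1 + 16287/92540*e2 + 21993/23135*e3 works: the equal norms (-801/400) guarantee its sandwich swaps v into w.
Answer: -65589/92540*e1 + 16287/92540*e2 + 21993/23135*e3


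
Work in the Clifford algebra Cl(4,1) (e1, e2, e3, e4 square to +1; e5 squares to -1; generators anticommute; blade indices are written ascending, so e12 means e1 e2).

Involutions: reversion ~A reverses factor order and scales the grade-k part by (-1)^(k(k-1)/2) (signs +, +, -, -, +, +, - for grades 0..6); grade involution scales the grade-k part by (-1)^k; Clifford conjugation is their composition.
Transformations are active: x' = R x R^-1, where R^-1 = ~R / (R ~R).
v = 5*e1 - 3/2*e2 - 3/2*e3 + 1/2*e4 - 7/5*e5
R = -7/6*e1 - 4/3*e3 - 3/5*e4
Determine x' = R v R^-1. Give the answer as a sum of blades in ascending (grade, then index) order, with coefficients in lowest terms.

~R = -7/6*e1 - 4/3*e3 - 3/5*e4, and R ~R = 3149/900, so R^-1 = ~R / (3149/900).
R v = -62/15 + 7/4*e12 + 101/12*e13 + 29/12*e14 + 49/30*e15 - 2*e23 - 9/10*e24 - 47/30*e34 + 28/15*e35 + 21/25*e45
Answer: -7065/3149*e1 + 3/2*e2 + 29287/6298*e3 + 5779/6298*e4 + 7/5*e5


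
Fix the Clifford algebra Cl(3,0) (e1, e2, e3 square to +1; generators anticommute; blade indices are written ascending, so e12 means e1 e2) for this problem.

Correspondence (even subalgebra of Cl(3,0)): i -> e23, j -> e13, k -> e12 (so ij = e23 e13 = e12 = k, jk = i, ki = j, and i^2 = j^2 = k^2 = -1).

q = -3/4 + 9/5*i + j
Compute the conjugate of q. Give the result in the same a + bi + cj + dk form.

In blades: q = -3/4 + e13 + 9/5*e23.
Quaternion conjugation is reversion on the even subalgebra: the scalar is fixed and every grade-2 blade flips sign, giving -3/4 - e13 - 9/5*e23; translating back:
Answer: -3/4 - 9/5*i - j


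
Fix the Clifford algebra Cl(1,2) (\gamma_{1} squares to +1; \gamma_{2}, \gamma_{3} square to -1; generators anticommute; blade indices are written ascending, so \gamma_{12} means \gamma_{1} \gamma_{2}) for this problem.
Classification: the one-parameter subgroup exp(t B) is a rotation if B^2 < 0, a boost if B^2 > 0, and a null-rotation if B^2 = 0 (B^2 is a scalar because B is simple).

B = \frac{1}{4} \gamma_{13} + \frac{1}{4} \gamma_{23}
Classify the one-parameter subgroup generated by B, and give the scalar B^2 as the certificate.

B^2 term by term: the squares give (\frac{1}{4})^2*(\gamma_{13})^2 + (\frac{1}{4})^2*(\gamma_{23})^2 = \frac{1}{16}*(+1) + \frac{1}{16}*(-1) = 0 (each basis 2-blade squares to minus the product of its generators' squares); cross terms between blades sharing an index anticommute and cancel. So B^2 = 0.
Answer: null-rotation, certificate B^2 = 0. Key observation: B^2 = 0 is a conjugation invariant, so its sign decides the class regardless of the surface form of B.


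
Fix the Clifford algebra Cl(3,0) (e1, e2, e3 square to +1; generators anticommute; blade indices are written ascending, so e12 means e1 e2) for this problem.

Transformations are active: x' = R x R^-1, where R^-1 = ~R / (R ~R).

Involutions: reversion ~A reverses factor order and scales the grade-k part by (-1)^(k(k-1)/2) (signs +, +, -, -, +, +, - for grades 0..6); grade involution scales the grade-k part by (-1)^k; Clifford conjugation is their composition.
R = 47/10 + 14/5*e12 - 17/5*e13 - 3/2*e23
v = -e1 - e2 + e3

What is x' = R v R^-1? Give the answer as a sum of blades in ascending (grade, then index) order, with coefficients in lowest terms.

~R = 47/10 - 14/5*e12 + 17/5*e13 + 3/2*e23, and R ~R = 2187/50, so R^-1 = ~R / (2187/50).
R v = -109/10*e1 - 17/5*e2 - 1/5*e3 + 9/10*e123
Answer: -3071/2187*e1 + 895/2187*e2 - 2029/2187*e3
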